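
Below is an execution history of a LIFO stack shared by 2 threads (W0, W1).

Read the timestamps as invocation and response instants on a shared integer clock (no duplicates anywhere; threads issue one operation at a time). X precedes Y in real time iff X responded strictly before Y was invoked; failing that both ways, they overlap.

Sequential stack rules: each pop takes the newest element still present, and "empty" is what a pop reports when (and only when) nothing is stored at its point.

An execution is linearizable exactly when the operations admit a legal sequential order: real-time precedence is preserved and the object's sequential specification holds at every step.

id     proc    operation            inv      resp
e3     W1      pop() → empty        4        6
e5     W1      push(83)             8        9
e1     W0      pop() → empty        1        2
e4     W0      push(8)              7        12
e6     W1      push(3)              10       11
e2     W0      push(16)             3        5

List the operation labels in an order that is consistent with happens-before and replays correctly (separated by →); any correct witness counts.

e1 → e3 → e2 → e4 → e5 → e6

after step 1 (e1 pop() → empty): stack <>
after step 2 (e3 pop() → empty): stack <>
after step 3 (e2 push(16)): stack <16>
after step 4 (e4 push(8)): stack <16,8>
after step 5 (e5 push(83)): stack <16,8,83>
after step 6 (e6 push(3)): stack <16,8,83,3>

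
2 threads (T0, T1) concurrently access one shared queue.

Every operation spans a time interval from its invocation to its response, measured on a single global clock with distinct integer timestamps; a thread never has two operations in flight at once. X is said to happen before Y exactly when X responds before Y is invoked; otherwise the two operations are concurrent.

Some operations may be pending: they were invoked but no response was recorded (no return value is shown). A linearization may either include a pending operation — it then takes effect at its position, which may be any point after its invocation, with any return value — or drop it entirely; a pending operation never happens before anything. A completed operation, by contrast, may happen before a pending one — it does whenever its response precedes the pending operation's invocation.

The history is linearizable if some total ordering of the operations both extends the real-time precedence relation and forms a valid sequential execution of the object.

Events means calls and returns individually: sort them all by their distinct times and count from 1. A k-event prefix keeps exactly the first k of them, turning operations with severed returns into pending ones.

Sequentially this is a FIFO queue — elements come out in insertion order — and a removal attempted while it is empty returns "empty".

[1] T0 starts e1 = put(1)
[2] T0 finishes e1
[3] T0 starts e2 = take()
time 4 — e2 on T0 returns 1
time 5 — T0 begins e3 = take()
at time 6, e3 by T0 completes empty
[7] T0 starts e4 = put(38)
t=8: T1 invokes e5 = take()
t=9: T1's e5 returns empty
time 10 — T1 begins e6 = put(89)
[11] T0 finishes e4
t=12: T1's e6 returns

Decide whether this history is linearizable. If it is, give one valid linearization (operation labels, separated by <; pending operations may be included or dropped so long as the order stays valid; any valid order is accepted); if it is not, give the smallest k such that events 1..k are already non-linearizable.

after step 1 (e1 put(1)): queue <1>
after step 2 (e2 take() → 1): queue <>
after step 3 (e3 take() → empty): queue <>
after step 4 (e5 take() → empty): queue <>
after step 5 (e4 put(38)): queue <38>
after step 6 (e6 put(89)): queue <38,89>

linearizable — witness: e1 < e2 < e3 < e5 < e4 < e6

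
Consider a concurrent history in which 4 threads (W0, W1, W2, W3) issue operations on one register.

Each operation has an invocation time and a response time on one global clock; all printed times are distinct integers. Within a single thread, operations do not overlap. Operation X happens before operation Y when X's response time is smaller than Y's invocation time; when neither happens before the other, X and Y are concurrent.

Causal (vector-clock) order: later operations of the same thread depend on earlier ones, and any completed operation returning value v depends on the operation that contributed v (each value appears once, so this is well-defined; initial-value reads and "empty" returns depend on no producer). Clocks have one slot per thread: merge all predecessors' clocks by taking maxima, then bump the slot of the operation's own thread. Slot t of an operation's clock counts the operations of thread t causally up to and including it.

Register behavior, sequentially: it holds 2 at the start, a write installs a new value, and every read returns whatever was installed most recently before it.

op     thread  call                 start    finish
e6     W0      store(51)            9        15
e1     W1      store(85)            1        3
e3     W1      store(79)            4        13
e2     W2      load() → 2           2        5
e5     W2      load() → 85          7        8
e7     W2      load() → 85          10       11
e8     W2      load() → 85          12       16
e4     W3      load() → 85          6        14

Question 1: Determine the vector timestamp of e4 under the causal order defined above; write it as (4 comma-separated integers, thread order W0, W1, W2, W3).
Answer: (0, 1, 0, 1)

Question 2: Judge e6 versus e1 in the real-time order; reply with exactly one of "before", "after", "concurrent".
Answer: after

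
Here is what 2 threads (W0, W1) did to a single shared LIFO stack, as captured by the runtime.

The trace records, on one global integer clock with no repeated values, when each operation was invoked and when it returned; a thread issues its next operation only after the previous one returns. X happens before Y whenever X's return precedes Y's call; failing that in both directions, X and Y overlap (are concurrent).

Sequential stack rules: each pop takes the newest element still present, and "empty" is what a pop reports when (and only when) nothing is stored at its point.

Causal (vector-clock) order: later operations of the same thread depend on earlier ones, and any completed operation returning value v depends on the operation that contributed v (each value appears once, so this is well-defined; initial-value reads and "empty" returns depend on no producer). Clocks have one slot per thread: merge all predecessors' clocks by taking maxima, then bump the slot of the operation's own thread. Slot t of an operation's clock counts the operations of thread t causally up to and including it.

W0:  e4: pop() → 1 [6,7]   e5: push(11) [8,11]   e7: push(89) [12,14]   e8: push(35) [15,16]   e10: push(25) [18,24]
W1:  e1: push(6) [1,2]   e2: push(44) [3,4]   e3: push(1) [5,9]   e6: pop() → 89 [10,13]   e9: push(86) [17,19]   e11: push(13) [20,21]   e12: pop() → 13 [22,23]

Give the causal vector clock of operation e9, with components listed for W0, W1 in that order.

(3, 5)

root op e1, invoked 1: fresh clock plus W1's own tick → (0, 1)
e2, invoked 3, takes VC(e1)=(0, 1) under max, adds 1 for W1 → (0, 2)
e3, invoked 5, takes VC(e2)=(0, 2) under max, adds 1 for W1 → (0, 3)
e4, invoked 6, takes VC(e3)=(0, 3) under max, adds 1 for W0 → (1, 3)
e5, invoked 8, takes VC(e4)=(1, 3) under max, adds 1 for W0 → (2, 3)
e7, invoked 12, takes VC(e5)=(2, 3) under max, adds 1 for W0 → (3, 3)
e6, invoked 10, takes VC(e3)=(0, 3), VC(e7)=(3, 3) under max, adds 1 for W1 → (3, 4)
e8, invoked 15, takes VC(e7)=(3, 3) under max, adds 1 for W0 → (4, 3)
e9, invoked 17, takes VC(e6)=(3, 4) under max, adds 1 for W1 → (3, 5)
e10, invoked 18, takes VC(e8)=(4, 3) under max, adds 1 for W0 → (5, 3)
e11, invoked 20, takes VC(e9)=(3, 5) under max, adds 1 for W1 → (3, 6)
e12, invoked 22, takes VC(e11)=(3, 6) under max, adds 1 for W1 → (3, 7)
target: VC(e9) = (3, 5)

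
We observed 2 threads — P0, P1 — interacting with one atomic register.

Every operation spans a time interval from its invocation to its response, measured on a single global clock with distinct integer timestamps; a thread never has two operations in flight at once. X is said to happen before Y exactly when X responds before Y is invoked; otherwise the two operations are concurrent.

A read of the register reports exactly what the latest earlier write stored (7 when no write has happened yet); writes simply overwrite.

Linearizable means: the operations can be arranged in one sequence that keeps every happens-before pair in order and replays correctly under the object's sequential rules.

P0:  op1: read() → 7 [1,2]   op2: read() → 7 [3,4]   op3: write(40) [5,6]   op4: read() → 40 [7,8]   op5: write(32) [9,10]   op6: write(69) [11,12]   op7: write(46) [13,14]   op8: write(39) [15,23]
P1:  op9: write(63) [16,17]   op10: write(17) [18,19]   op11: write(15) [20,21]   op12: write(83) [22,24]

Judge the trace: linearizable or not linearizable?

linearizable

one valid linearization: op1, op2, op3, op4, op5, op6, op7, op8, op9, op10, op11, op12
after step 1 (op1 read() → 7): value 7
after step 2 (op2 read() → 7): value 7
after step 3 (op3 write(40)): value 40
after step 4 (op4 read() → 40): value 40
after step 5 (op5 write(32)): value 32
after step 6 (op6 write(69)): value 69
after step 7 (op7 write(46)): value 46
after step 8 (op8 write(39)): value 39
after step 9 (op9 write(63)): value 63
after step 10 (op10 write(17)): value 17
after step 11 (op11 write(15)): value 15
after step 12 (op12 write(83)): value 83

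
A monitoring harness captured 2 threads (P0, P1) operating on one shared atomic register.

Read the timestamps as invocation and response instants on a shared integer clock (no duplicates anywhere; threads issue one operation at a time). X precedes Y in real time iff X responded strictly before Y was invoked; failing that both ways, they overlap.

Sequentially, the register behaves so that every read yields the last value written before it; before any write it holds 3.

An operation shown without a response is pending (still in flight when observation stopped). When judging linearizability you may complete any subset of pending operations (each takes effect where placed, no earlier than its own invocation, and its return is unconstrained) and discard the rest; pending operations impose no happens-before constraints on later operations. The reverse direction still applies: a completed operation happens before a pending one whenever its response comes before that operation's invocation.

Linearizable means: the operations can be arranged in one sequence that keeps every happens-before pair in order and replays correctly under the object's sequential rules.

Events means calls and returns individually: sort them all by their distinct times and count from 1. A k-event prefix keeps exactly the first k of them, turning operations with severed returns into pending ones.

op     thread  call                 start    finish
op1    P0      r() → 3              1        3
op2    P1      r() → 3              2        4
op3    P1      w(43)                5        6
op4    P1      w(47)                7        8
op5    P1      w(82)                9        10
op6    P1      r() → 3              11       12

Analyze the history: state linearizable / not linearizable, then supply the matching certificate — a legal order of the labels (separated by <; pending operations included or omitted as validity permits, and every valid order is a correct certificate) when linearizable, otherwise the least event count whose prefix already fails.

already the first 12 events (up to op6's response at time 12) admit no linearization; the first 11 still do
the 6 completed operations admit 2 real-time orders; each fails the atomic register replay
e.g. op1, op2, op3, op4, op5, op6: illegal at step 6, since op6 r() → 3 cannot apply there
e.g. op2, op1, op3, op4, op5, op6: illegal at step 6, since op6 r() → 3 cannot apply there

not linearizable — minimal violating prefix: 12 events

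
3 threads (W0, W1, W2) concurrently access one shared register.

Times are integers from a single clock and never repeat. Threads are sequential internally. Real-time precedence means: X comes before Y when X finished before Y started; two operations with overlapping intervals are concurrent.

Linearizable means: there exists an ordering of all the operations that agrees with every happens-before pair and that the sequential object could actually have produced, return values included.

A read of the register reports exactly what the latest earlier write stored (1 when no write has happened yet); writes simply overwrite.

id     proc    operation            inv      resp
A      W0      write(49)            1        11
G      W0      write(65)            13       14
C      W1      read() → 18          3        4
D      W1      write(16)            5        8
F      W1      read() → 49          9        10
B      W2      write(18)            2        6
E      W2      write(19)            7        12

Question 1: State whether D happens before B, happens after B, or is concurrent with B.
concurrent

D spans [5,8], B spans [2,6]
the intervals overlap in both directions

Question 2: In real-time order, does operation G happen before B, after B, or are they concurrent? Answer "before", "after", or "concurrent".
after

G spans [13,14], B spans [2,6]
resp(B)=6 < inv(G)=13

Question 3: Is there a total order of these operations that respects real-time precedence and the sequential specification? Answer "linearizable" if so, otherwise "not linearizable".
linearizable

witness order: B, C, D, A, F, E, G
step 1: B write(18) — value 18
step 2: C read() → 18 — value 18
step 3: D write(16) — value 16
step 4: A write(49) — value 49
step 5: F read() → 49 — value 49
step 6: E write(19) — value 19
step 7: G write(65) — value 65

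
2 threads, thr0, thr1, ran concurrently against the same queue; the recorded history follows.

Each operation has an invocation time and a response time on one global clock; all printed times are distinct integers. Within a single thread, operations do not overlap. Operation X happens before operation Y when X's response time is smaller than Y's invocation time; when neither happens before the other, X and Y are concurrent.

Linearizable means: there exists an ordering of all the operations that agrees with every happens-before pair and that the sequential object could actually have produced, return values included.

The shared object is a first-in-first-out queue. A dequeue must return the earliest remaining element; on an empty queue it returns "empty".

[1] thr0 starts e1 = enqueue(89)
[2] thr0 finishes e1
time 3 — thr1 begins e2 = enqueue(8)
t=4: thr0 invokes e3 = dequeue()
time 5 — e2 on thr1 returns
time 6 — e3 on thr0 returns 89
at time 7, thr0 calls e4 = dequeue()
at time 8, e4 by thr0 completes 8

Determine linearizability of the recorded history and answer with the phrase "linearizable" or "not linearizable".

a witness: e1, e2, e3, e4
after step 1 (e1 enqueue(89)): queue <89>
after step 2 (e2 enqueue(8)): queue <89,8>
after step 3 (e3 dequeue() → 89): queue <8>
after step 4 (e4 dequeue() → 8): queue <>

linearizable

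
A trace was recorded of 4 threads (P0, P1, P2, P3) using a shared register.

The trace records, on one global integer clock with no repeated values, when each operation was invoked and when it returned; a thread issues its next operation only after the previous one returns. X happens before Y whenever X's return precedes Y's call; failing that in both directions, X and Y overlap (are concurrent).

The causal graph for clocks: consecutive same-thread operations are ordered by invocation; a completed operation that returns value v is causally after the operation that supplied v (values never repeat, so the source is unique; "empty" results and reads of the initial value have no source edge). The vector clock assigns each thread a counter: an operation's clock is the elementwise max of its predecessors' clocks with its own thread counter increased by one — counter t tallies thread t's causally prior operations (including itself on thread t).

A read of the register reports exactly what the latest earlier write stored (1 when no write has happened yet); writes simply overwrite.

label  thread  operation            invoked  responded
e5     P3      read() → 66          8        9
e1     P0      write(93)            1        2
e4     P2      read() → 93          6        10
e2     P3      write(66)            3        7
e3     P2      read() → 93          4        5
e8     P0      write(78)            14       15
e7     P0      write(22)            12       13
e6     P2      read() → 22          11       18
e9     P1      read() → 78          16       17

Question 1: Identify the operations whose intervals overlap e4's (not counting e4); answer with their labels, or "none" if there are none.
e4 spans [6,10]; an op avoiding the whole window 6..10 is ordered, any other is concurrent
e1 [1,2]: before
e2 [3,7]: concurrent
e3 [4,5]: before
e5 [8,9]: concurrent
e6 [11,18]: after
e7 [12,13]: after
e8 [14,15]: after
e9 [16,17]: after

e2, e5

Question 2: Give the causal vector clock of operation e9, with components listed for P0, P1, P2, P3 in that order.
invoked at 3, e2 has no predecessors; its own P3 bump gives (0, 0, 0, 1)
invoked at 1, e1 has no predecessors; its own P0 bump gives (1, 0, 0, 0)
invoked at 8, e5 merges VC(e2)=(0, 0, 0, 1) and bumps P3's slot → (0, 0, 0, 2)
invoked at 4, e3 merges VC(e1)=(1, 0, 0, 0) and bumps P2's slot → (1, 0, 1, 0)
invoked at 12, e7 merges VC(e1)=(1, 0, 0, 0) and bumps P0's slot → (2, 0, 0, 0)
invoked at 6, e4 merges VC(e1)=(1, 0, 0, 0), VC(e3)=(1, 0, 1, 0) and bumps P2's slot → (1, 0, 2, 0)
invoked at 14, e8 merges VC(e7)=(2, 0, 0, 0) and bumps P0's slot → (3, 0, 0, 0)
invoked at 16, e9 merges VC(e8)=(3, 0, 0, 0) and bumps P1's slot → (3, 1, 0, 0)
invoked at 11, e6 merges VC(e4)=(1, 0, 2, 0), VC(e7)=(2, 0, 0, 0) and bumps P2's slot → (2, 0, 3, 0)
target: VC(e9) = (3, 1, 0, 0)

(3, 1, 0, 0)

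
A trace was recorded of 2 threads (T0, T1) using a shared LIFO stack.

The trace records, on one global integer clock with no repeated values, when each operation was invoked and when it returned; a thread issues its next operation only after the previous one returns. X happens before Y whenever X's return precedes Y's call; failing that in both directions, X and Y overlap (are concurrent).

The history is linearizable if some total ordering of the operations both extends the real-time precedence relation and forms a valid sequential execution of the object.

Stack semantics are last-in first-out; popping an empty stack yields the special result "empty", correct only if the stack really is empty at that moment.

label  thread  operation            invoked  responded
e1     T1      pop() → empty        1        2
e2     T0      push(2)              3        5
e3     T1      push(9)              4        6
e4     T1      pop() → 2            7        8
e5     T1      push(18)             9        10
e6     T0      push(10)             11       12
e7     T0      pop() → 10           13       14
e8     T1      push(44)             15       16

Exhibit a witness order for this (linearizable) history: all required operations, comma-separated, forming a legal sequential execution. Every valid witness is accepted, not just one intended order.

1. e1 pop() → empty, leaving stack <>
2. e3 push(9), leaving stack <9>
3. e2 push(2), leaving stack <9,2>
4. e4 pop() → 2, leaving stack <9>
5. e5 push(18), leaving stack <9,18>
6. e6 push(10), leaving stack <9,18,10>
7. e7 pop() → 10, leaving stack <9,18>
8. e8 push(44), leaving stack <9,18,44>

e1, e3, e2, e4, e5, e6, e7, e8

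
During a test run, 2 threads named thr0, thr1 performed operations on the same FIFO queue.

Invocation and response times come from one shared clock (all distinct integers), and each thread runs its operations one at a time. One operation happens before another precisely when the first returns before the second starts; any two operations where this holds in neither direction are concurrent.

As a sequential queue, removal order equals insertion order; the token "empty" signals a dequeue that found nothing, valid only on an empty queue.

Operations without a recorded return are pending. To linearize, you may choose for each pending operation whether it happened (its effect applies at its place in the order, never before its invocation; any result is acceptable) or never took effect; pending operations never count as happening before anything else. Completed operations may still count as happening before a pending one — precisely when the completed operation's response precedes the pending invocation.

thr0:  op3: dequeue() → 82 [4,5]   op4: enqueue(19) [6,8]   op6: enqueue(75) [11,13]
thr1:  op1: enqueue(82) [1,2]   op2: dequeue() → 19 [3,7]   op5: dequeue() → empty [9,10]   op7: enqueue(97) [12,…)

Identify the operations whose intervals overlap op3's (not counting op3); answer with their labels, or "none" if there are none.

op2

overlap test against op3 [4,5]: concurrent iff the interval meets 4..5
op1 [1,2]: before
op2 [3,7]: concurrent
op4 [6,8]: after
op5 [9,10]: after
op6 [11,13]: after
op7 [12,…): after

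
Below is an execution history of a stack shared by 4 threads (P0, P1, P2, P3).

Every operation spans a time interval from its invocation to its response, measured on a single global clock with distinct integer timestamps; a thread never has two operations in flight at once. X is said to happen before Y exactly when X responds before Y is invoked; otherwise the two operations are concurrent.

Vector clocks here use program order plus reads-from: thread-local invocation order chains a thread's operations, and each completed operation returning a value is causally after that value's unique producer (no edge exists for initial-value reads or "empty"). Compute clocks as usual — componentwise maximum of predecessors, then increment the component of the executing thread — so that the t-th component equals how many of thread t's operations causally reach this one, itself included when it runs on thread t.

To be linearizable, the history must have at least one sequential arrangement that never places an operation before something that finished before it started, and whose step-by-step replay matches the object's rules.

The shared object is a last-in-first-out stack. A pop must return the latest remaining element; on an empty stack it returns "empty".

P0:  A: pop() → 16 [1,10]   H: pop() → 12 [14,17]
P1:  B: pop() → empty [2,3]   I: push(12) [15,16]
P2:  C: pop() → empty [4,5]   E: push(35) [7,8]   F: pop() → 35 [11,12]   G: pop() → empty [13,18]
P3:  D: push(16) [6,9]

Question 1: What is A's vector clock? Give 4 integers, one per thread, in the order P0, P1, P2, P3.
root op D, invoked 6: fresh clock plus P3's own tick → (0, 0, 0, 1)
root op C, invoked 4: fresh clock plus P2's own tick → (0, 0, 1, 0)
root op B, invoked 2: fresh clock plus P1's own tick → (0, 1, 0, 0)
E (invocation 7): componentwise max over VC(C)=(0, 0, 1, 0), +1 at P2, giving (0, 0, 2, 0)
I (invocation 15): componentwise max over VC(B)=(0, 1, 0, 0), +1 at P1, giving (0, 2, 0, 0)
A (invocation 1): componentwise max over VC(D)=(0, 0, 0, 1), +1 at P0, giving (1, 0, 0, 1)
F (invocation 11): componentwise max over VC(E)=(0, 0, 2, 0), +1 at P2, giving (0, 0, 3, 0)
G (invocation 13): componentwise max over VC(F)=(0, 0, 3, 0), +1 at P2, giving (0, 0, 4, 0)
H (invocation 14): componentwise max over VC(A)=(1, 0, 0, 1), VC(I)=(0, 2, 0, 0), +1 at P0, giving (2, 2, 0, 1)
target: VC(A) = (1, 0, 0, 1)

(1, 0, 0, 1)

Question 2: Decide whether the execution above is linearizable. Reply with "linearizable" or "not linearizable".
a witness: B, C, D, A, E, F, G, I, H
1. B pop() → empty, leaving stack <>
2. C pop() → empty, leaving stack <>
3. D push(16), leaving stack <16>
4. A pop() → 16, leaving stack <>
5. E push(35), leaving stack <35>
6. F pop() → 35, leaving stack <>
7. G pop() → empty, leaving stack <>
8. I push(12), leaving stack <12>
9. H pop() → 12, leaving stack <>

linearizable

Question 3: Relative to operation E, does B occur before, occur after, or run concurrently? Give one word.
B spans [2,3], E spans [7,8]
resp(B)=3 < inv(E)=7

before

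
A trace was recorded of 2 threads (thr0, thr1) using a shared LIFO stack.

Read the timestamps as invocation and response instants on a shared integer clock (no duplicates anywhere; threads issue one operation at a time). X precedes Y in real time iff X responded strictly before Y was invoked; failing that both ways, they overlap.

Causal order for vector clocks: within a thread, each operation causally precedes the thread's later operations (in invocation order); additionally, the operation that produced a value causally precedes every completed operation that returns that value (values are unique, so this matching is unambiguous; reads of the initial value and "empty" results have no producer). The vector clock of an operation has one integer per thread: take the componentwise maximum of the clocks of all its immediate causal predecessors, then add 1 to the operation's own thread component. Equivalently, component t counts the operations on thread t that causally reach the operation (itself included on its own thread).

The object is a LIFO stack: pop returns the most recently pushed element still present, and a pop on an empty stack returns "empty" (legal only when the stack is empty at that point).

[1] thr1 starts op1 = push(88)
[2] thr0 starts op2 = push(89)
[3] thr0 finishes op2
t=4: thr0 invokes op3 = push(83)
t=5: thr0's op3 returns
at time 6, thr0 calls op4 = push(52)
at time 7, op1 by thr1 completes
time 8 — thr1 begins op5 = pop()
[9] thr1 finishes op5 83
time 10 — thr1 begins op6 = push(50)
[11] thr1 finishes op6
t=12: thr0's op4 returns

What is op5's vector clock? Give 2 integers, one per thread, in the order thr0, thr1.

op1 (invocation 1): nothing precedes it; thr1's component alone gives (0, 1)
op2 (invocation 2): nothing precedes it; thr0's component alone gives (1, 0)
op3, invoked 4, takes VC(op2)=(1, 0) under max, adds 1 for thr0 → (2, 0)
op4, invoked 6, takes VC(op3)=(2, 0) under max, adds 1 for thr0 → (3, 0)
op5, invoked 8, takes VC(op1)=(0, 1), VC(op3)=(2, 0) under max, adds 1 for thr1 → (2, 2)
op6, invoked 10, takes VC(op5)=(2, 2) under max, adds 1 for thr1 → (2, 3)
target: VC(op5) = (2, 2)

(2, 2)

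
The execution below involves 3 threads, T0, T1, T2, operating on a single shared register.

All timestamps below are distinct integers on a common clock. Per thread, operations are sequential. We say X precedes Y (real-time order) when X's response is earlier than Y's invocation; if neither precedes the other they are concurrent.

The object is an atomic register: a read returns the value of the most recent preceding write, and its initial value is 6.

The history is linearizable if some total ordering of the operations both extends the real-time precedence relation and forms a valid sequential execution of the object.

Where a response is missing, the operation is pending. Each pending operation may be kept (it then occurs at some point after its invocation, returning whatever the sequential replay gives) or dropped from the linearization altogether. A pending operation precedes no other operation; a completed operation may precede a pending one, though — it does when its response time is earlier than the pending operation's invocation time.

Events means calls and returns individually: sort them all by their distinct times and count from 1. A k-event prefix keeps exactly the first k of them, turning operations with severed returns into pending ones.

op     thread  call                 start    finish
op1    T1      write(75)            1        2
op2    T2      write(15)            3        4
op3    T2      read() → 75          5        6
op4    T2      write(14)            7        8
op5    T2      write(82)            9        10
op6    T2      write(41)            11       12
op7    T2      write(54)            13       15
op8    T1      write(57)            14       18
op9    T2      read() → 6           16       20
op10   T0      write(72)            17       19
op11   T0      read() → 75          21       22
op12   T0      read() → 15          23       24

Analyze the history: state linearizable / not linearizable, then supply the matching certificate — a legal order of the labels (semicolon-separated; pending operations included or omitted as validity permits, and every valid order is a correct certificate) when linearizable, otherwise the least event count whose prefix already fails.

not linearizable — minimal violating prefix: 6 events

the violation lands at event 6, op3's response at time 6: events 1..5 linearize, events 1..6 do not
the completed operations (3 total) allow one real-time order; the register replay rejects it
sample order op1, op2, op3 stalls at step 3 — op3 read() → 75 has no legal effect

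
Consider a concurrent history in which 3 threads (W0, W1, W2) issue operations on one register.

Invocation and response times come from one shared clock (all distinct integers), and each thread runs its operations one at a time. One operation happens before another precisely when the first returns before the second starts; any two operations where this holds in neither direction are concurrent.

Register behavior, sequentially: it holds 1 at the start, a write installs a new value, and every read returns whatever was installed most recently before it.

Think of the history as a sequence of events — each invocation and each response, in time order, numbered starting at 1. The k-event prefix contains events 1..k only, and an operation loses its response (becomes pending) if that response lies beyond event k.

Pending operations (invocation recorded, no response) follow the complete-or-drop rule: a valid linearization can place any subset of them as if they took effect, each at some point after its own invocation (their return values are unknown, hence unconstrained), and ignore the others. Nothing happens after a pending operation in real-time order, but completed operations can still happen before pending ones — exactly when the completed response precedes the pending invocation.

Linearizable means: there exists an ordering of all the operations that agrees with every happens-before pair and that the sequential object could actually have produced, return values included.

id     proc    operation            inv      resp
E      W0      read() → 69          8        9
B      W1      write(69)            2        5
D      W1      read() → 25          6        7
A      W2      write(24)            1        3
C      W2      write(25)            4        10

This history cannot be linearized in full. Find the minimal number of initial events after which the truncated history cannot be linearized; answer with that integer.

one valid order for events 1..8 is A, B, C, D:
1. A write(24), leaving value 24
2. B write(69), leaving value 69
3. C write(25) (pending, included), leaving value 25
4. D read() → 25, leaving value 25
at event 9 (E's time-9 response) nothing linearizes any more
completion choices over the 1 pending operation (C) were checked; none helps
take A, B, D, E (pending dropped): step 3 already fails, because D read() → 25 cannot occur there
take B, A, D, E (pending dropped): step 3 already fails, because D read() → 25 cannot occur there

9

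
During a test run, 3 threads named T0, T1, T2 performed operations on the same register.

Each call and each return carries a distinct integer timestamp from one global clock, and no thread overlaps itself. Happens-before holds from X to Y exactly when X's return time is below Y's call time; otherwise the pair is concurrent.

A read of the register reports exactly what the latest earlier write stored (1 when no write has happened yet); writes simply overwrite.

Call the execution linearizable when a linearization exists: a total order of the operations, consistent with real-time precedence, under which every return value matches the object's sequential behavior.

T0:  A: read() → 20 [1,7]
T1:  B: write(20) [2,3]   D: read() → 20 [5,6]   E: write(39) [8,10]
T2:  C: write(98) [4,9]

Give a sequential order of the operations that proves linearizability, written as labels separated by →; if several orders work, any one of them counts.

after step 1 (B write(20)): value 20
after step 2 (A read() → 20): value 20
after step 3 (D read() → 20): value 20
after step 4 (C write(98)): value 98
after step 5 (E write(39)): value 39

B → A → D → C → E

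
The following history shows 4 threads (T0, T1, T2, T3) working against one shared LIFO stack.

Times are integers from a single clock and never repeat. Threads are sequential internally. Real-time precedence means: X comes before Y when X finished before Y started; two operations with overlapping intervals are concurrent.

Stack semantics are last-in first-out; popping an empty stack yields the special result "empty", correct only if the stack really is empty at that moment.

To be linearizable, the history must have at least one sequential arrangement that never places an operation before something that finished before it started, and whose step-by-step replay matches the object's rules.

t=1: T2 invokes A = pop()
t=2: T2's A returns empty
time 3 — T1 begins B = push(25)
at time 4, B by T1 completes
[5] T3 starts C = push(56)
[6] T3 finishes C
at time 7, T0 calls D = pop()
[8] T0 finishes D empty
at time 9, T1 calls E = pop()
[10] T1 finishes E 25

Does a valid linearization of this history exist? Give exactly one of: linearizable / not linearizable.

not linearizable

through event 7 a valid linearization exists; event 8 (D responding at time 8) ends that
a single order respects real time; the 4 completed LIFO stack operations fail replay along it
e.g. A, B, C, D: illegal at step 4, since D pop() → empty cannot apply there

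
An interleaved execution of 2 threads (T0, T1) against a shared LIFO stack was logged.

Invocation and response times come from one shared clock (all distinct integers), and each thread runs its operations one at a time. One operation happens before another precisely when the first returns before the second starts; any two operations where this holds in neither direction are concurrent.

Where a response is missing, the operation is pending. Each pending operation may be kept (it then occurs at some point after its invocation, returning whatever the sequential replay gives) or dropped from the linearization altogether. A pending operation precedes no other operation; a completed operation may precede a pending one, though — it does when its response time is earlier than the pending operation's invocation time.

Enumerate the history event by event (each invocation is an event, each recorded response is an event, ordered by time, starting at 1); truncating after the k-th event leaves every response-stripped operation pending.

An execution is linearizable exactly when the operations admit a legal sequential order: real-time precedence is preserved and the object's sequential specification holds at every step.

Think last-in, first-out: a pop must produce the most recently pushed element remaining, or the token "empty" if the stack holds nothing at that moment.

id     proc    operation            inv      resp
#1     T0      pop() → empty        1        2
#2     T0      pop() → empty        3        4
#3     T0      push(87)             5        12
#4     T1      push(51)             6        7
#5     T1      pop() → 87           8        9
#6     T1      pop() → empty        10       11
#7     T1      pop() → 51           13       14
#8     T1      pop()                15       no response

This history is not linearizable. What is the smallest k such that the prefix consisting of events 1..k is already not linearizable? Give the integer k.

a valid linearization of events 1..10 exists, for instance #1, #2, #4, #3, #5:
1. #1 pop() → empty, leaving stack <>
2. #2 pop() → empty, leaving stack <>
3. #4 push(51), leaving stack <51>
4. #3 push(87) (pending, included), leaving stack <51,87>
5. #5 pop() → 87, leaving stack <51>
event 11 — #6's response, time 11 — after it, nothing linearizes
no escape via the 1 pending operation (#3): every completion choice fails
take #1, #2, #4, #5, #6 (pending dropped): step 4 already fails, because #5 pop() → 87 cannot occur there

11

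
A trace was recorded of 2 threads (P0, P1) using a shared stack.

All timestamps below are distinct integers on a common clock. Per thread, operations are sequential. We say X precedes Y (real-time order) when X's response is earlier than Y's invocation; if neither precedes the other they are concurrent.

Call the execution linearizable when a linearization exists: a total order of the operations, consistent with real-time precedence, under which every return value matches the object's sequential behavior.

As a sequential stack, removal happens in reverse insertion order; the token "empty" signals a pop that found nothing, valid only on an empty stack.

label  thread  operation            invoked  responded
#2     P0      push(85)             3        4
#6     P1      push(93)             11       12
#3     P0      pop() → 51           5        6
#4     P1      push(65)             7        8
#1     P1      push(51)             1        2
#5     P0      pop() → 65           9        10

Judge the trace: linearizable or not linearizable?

the violation lands at event 6, #3's response at time 6: events 1..5 linearize, events 1..6 do not
the completed operations (3 total) allow one real-time order; the stack replay rejects it
take #1, #2, #3: step 3 already fails, because #3 pop() → 51 cannot occur there

not linearizable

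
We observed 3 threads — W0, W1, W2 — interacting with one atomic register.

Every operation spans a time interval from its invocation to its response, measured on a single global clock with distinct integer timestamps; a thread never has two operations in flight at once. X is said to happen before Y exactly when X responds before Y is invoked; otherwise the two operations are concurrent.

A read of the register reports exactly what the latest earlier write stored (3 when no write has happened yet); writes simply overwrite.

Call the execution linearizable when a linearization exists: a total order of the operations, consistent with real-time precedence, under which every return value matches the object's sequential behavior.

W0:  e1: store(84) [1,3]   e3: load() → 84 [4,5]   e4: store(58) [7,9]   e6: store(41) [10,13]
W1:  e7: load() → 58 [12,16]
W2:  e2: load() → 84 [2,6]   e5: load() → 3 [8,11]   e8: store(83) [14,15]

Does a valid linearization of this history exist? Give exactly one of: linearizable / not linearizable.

not linearizable

through event 10 a valid linearization exists; event 11 (e5 responding at time 11) ends that
the 5 completed operations admit 6 real-time orders; each fails the atomic register replay
including or dropping the 1 pending operation (e6) in any combination fails
take e1, e2, e3, e4, e5 (pending dropped): step 5 already fails, because e5 load() → 3 cannot occur there
take e1, e2, e3, e5, e4 (pending dropped): step 4 already fails, because e5 load() → 3 cannot occur there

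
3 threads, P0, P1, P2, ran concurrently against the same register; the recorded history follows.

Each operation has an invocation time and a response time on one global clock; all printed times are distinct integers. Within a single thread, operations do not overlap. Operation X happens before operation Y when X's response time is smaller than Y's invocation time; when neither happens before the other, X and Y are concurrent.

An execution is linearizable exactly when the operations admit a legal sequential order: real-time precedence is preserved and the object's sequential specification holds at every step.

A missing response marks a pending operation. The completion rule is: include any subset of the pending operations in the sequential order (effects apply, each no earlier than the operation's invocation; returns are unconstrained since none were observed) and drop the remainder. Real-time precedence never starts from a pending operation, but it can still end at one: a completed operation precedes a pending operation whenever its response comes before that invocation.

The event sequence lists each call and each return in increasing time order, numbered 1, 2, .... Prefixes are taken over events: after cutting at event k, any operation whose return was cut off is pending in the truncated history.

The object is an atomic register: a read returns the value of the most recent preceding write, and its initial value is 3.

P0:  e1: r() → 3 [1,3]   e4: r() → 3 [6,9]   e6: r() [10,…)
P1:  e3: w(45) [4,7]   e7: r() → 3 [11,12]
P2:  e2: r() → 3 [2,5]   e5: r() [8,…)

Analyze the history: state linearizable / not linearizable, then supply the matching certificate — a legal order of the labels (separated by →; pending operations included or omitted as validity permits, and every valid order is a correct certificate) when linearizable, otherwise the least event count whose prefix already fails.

not linearizable — minimal violating prefix: 12 events

already the first 12 events (up to e7's response at time 12) admit no linearization; the first 11 still do
every one of the 5 real-time-consistent orders over 5 completed register ops fails the sequential spec
no completion choice of the 2 pending operations (e5, e6) rescues it — every subset was tried
e.g. e1, e2, e3, e4, e7 (pending dropped): illegal at step 4, since e4 r() → 3 cannot apply there
e.g. e1, e2, e4, e3, e7 (pending dropped): illegal at step 5, since e7 r() → 3 cannot apply there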